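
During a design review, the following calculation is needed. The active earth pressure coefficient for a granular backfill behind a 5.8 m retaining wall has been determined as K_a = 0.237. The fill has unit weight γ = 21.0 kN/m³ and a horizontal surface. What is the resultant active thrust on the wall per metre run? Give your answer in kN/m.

83.7 kN/m

P = ½ K_a γ H² = 0.5 × 0.237 × 21.0 × 5.8² = 83.71 kN/m.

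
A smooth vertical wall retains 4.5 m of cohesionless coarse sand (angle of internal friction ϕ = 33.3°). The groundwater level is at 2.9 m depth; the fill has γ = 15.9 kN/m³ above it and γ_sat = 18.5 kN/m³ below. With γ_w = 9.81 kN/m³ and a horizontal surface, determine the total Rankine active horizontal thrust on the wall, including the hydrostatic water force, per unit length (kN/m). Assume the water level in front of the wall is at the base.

56.7 kN/m

K_a = tan²(45° − φ/2) = 0.2911.
γ' = 18.5 − 9.81 = 8.690 kN/m³. Depth below WT = 1.6 m.
σ'_h at WT = K_a γ d_w = 13.42 kPa; at base = 13.42 + K_a γ' × 1.6 = 17.47 kPa.
P₁ (0–2.9 m) = ½×13.42×2.9 = 19.47. P₂ (2.9–4.5 m) = ½(13.42+17.47)×1.6 = 24.72.
P_w = ½ γ_w h₂² = 0.5×9.81×1.6² = 12.56. Total = 19.47+24.72+12.56 = 56.74 kN/m.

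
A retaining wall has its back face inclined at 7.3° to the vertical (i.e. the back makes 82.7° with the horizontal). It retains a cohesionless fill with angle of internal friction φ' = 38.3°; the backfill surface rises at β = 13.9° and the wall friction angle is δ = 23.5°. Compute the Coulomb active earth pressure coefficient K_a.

0.318

K_a = sin²(α+φ) / [sin²α · sin(α−δ) · (1 + √{sin(φ+δ)sin(φ−β) / (sin(α−δ)sin(α+β))})²].
With α = 82.7°, φ = 38.3°, δ = 23.5°, β = 13.9°: K_a = 0.3181.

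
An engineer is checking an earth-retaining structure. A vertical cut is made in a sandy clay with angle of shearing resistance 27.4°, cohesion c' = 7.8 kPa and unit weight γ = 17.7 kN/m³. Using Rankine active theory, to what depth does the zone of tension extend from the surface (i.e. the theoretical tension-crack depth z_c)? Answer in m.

K_a = tan²(45° − 27.4°/2) = 0.3697; √K_a = 0.6080.
The active pressure is zero where K_a γ z = 2c√K_a, so z_c = 2c/(γ√K_a) = 2×7.8/(17.7×0.6080) = 1.450 m.

1.45 m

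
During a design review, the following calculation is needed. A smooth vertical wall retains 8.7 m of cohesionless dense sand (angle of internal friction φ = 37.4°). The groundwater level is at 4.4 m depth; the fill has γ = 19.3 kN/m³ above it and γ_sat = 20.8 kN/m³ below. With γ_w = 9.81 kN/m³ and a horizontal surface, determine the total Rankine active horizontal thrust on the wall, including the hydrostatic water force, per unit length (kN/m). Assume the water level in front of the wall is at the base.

K_a = tan²(45° − φ/2) = 0.2443.
γ' = 20.8 − 9.81 = 10.99 kN/m³. Depth below WT = 4.3 m.
σ'_h at WT = K_a γ d_w = 20.74 kPa; at base = 20.74 + K_a γ' × 4.3 = 32.29 kPa.
P₁ (0–4.4 m) = ½×20.74×4.4 = 45.63. P₂ (4.4–8.7 m) = ½(20.74+32.29)×4.3 = 114.0.
P_w = ½ γ_w h₂² = 0.5×9.81×4.3² = 90.69. Total = 45.63+114.0+90.69 = 250.3 kN/m.

250 kN/m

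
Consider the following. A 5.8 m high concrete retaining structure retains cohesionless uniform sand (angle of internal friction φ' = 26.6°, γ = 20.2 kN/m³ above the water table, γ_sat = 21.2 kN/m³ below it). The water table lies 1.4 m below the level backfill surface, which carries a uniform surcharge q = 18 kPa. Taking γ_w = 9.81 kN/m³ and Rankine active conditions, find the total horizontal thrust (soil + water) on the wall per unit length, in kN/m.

232 kN/m

K_a = tan²(45° − φ/2) = 0.3814.
γ' = 21.2 − 9.81 = 11.39 kN/m³. h₂ = H − d_w = 4.4 m.
σ'_h: at surface K_a·q = 6.866; at WT K_a(q+γd_w) = 17.65; at base K_a(q+γd_w+γ'h₂) = 36.77 kPa.
P₁ = ½(6.866+17.65)×1.4 = 17.16; P₂ = ½(17.65+36.77)×4.4 = 119.7; P_w = ½γ_w h₂² = 94.96.
Total = 17.16+119.7+94.96 = 231.9 kN/m.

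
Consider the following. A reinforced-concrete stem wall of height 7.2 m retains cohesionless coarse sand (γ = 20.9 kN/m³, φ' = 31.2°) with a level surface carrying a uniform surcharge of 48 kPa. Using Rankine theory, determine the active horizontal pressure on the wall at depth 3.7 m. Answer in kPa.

39.8 kPa

K_a = (1 − sin φ)/(1 + sin φ) = 0.3175.
σ_v = γz + q = 20.9 × 3.7 + 48 = 125.3 kPa.
σ_h = K_a σ_v = 0.3175 × 125.3 = 39.79 kPa.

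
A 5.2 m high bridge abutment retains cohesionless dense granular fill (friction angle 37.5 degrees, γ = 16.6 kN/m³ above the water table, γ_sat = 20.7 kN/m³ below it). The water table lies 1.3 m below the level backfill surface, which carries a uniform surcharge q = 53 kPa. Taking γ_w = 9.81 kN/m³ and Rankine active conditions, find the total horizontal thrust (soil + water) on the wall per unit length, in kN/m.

K_a = tan²(45° − φ/2) = 0.2432.
γ' = 20.7 − 9.81 = 10.89 kN/m³. h₂ = H − d_w = 3.9 m.
σ'_h: at surface K_a·q = 12.89; at WT K_a(q+γd_w) = 18.14; at base K_a(q+γd_w+γ'h₂) = 28.47 kPa.
P₁ = ½(12.89+18.14)×1.3 = 20.17; P₂ = ½(18.14+28.47)×3.9 = 90.88; P_w = ½γ_w h₂² = 74.61.
Total = 20.17+90.88+74.61 = 185.6 kN/m.

186 kN/m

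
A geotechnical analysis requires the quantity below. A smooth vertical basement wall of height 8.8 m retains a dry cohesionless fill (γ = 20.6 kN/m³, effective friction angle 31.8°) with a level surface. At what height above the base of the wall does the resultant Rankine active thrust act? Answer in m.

K_a = 0.3098.
The pressure distribution is triangular, so the resultant acts at H/3 above the base = 8.8/3 = 2.933 m.

2.93 m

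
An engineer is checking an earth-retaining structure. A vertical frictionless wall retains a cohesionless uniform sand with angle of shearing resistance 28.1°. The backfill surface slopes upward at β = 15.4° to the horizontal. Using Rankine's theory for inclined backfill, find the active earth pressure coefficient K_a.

0.410

K_a = cos β · (cos β − √(cos²β − cos²φ)) / (cos β + √(cos²β − cos²φ)).
cos β = 0.9641, cos φ = 0.8821, √(cos²β − cos²φ) = 0.3890.
K_a = 0.9641 × (0.9641 − 0.3890)/(0.9641 + 0.3890) = 0.4097.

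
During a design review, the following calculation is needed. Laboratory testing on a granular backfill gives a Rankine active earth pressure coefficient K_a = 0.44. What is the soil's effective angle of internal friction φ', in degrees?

K_a = tan²(45° − φ/2) ⇒ 45° − φ/2 = arctan(√0.44) = 33.56°.
φ = 2(45° − 33.56°) = 22.89°.

22.9°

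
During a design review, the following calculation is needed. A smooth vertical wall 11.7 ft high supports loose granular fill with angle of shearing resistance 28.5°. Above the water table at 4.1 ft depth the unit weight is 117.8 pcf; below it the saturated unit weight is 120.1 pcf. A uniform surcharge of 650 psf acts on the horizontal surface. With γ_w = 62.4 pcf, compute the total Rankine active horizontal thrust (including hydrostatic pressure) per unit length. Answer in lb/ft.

6730 lb/ft

K_a = tan²(45° − φ/2) = 0.3540.
γ' = 120.1 − 62.4 = 57.70 pcf. h₂ = H − d_w = 7.6 ft.
σ'_h: at surface K_a·q = 230.1; at WT K_a(q+γd_w) = 401.0; at base K_a(q+γd_w+γ'h₂) = 556.2 psf.
P₁ = ½(230.1+401.0)×4.1 = 1294; P₂ = ½(401.0+556.2)×7.6 = 3638; P_w = ½γ_w h₂² = 1802.
Total = 1294+3638+1802 = 6733 lb/ft.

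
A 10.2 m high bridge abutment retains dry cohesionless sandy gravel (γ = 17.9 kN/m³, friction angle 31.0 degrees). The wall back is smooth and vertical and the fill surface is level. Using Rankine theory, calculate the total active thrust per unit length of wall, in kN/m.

K_a = tan²(45° − φ/2) = 0.3201.
P_a = ½ K_a γ H² = 0.5 × 0.3201 × 17.9 × 10.2² = 298.1 kN/m.

298 kN/m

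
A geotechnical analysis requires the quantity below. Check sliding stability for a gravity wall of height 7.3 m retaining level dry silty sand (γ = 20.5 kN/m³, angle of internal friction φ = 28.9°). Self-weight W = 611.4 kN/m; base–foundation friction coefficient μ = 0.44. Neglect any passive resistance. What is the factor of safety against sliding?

1.41

K_a = tan²(45° − 28.9°/2) = 0.3484.
P_a = ½K_aγH² = 0.5×0.3484×20.5×7.3² = 190.3 kN/m, acting at H/3 = 2.433 m above the base.
FS_sliding = μW / P_a = 0.44×611.4 / 190.3 = 1.414.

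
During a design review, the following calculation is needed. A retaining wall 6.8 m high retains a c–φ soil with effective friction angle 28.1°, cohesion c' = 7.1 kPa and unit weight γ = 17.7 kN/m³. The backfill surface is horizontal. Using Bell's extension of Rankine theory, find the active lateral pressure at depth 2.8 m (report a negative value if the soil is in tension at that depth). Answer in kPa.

9.31 kPa

K_a = (1 − sin φ)/(1 + sin φ) = 0.3596.
σ_a = K_a γ z − 2c√K_a = 0.3596×17.7×2.8 − 2×7.1×0.5997 = 9.307 kPa.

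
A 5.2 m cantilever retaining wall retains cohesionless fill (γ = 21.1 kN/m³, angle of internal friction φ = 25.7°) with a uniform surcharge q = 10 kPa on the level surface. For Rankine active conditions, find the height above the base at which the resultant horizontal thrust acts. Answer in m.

K_a = 0.3950.
Triangular part P₁ = ½K_aγH² = 112.7 at H/3 = 1.733 m; rectangular part P₂ = K_a q H = 20.54 at H/2 = 2.600 m.
ȳ = (P₁·1.733 + P₂·2.600)/(P₁+P₂) = 1.867 m.

1.87 m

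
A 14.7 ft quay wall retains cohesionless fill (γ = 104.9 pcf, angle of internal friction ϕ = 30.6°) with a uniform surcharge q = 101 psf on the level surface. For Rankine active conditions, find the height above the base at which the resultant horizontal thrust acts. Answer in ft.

K_a = 0.3253.
Triangular part P₁ = ½K_aγH² = 3687 at H/3 = 4.900 ft; rectangular part P₂ = K_a q H = 483.0 at H/2 = 7.350 ft.
ȳ = (P₁·4.900 + P₂·7.350)/(P₁+P₂) = 5.184 ft.

5.18 ft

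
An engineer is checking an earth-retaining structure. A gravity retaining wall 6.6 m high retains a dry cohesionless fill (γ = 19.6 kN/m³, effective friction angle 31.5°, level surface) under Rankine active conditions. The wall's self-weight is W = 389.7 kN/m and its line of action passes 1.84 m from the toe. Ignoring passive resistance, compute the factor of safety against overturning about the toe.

K_a = tan²(45° − 31.5°/2) = 0.3136.
P_a = ½K_aγH² = 0.5×0.3136×19.6×6.6² = 133.9 kN/m, acting at H/3 = 2.200 m above the base.
Overturning moment M_o = P_a × H/3 = 133.9 × 2.200 = 294.5.
Resisting moment M_r = W × 1.84 = 389.7 × 1.84 = 717.0.
FS_overturning = M_r/M_o = 717.0/294.5 = 2.434.

2.43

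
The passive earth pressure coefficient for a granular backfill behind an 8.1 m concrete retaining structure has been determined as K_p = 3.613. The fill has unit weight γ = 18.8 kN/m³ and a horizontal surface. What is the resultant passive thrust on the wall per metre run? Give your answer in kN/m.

P = ½ K_p γ H² = 0.5 × 3.613 × 18.8 × 8.1² = 2228 kN/m.

2230 kN/m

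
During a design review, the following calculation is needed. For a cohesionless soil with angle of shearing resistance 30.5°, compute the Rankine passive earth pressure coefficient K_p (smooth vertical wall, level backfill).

3.06

K_p = (1 + sin φ)/(1 − sin φ) = tan²(45° + 30.5°/2) = 3.061.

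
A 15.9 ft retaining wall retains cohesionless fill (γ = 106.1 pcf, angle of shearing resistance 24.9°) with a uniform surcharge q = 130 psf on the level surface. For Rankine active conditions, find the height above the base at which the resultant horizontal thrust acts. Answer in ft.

5.65 ft

K_a = 0.4074.
Triangular part P₁ = ½K_aγH² = 5464 at H/3 = 5.300 ft; rectangular part P₂ = K_a q H = 842.1 at H/2 = 7.950 ft.
ȳ = (P₁·5.300 + P₂·7.950)/(P₁+P₂) = 5.654 ft.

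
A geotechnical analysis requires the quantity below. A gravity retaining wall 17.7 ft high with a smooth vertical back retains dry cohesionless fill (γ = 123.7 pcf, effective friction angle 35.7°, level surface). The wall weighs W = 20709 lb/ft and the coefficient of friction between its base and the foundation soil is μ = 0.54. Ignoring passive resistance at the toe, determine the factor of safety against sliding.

2.19

K_a = tan²(45° − 35.7°/2) = 0.2630.
P_a = ½K_aγH² = 0.5×0.2630×123.7×17.7² = 5096 lb/ft, acting at H/3 = 5.900 ft above the base.
FS_sliding = μW / P_a = 0.54×20709 / 5096 = 2.194.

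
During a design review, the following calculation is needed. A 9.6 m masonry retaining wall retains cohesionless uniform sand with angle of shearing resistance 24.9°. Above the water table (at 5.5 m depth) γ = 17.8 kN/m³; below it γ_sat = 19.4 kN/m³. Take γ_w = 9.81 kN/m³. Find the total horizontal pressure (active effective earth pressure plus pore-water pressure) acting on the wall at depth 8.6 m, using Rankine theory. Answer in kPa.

82.4 kPa

K_a = (1 − sin φ)/(1 + sin φ) = 0.4074.
γ' = 19.4 − 9.81 = 9.590 kN/m³.
Effective vertical stress at 8.6 m: σ'_v = 17.8×5.5 + 9.590×3.10 = 127.6 kPa.
σ'_h = K_a σ'_v = 0.4074 × 127.6 = 52.00 kPa; u = γ_w × 3.10 = 30.41 kPa.
Total σ_h = 52.00 + 30.41 = 82.41 kPa.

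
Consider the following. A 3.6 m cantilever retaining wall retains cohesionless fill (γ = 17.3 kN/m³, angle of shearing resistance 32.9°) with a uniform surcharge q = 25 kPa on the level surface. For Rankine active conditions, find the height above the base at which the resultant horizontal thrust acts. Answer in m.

1.47 m

K_a = 0.2960.
Triangular part P₁ = ½K_aγH² = 33.19 at H/3 = 1.200 m; rectangular part P₂ = K_a q H = 26.64 at H/2 = 1.800 m.
ȳ = (P₁·1.200 + P₂·1.800)/(P₁+P₂) = 1.467 m.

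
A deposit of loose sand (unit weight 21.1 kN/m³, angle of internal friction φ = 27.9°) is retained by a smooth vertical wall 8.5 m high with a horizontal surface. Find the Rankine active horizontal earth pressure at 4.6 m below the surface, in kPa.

K_a = (1 − sin φ)/(1 + sin φ) = 0.3625.
σ_h = K_a γ z = 0.3625 × 21.1 × 4.6 = 35.18 kPa.

35.2 kPa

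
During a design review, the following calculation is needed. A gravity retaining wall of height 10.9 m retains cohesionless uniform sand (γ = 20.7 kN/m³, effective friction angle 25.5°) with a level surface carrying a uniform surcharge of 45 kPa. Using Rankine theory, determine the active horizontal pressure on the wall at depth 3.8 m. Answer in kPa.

49.2 kPa

K_a = (1 − sin φ)/(1 + sin φ) = 0.3981.
σ_v = γz + q = 20.7 × 3.8 + 45 = 123.7 kPa.
σ_h = K_a σ_v = 0.3981 × 123.7 = 49.23 kPa.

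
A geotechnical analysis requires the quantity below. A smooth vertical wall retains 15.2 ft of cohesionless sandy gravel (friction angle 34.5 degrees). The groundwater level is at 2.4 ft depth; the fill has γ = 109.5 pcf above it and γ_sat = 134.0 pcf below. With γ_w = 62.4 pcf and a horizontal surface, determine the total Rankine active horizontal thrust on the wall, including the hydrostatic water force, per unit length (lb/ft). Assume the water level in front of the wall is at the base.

K_a = tan²(45° − φ/2) = 0.2768.
γ' = 134.0 − 62.4 = 71.60 pcf. Depth below WT = 12.8 ft.
σ'_h at WT = K_a γ d_w = 72.75 psf; at base = 72.75 + K_a γ' × 12.8 = 326.4 psf.
P₁ (0–2.4 ft) = ½×72.75×2.4 = 87.29. P₂ (2.4–15.2 ft) = ½(72.75+326.4)×12.8 = 2555.
P_w = ½ γ_w h₂² = 0.5×62.4×12.8² = 5112. Total = 87.29+2555+5112 = 7754 lb/ft.

7750 lb/ft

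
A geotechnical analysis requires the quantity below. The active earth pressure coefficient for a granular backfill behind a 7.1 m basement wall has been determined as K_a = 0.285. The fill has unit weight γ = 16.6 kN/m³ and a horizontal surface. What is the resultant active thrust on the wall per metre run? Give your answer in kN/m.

P = ½ K_a γ H² = 0.5 × 0.285 × 16.6 × 7.1² = 119.2 kN/m.

119 kN/m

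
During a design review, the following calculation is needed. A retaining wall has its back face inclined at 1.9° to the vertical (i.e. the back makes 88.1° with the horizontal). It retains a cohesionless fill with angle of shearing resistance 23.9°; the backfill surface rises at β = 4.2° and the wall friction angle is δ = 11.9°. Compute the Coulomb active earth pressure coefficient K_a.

K_a = sin²(α+φ) / [sin²α · sin(α−δ) · (1 + √{sin(φ+δ)sin(φ−β) / (sin(α−δ)sin(α+β))})²].
With α = 88.1°, φ = 23.9°, δ = 11.9°, β = 4.2°: K_a = 0.4210.

0.421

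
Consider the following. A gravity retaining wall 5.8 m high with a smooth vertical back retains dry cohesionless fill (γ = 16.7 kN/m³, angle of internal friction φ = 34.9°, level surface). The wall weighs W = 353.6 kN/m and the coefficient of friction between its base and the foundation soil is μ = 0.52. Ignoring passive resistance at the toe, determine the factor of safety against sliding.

K_a = tan²(45° − 34.9°/2) = 0.2721.
P_a = ½K_aγH² = 0.5×0.2721×16.7×5.8² = 76.44 kN/m, acting at H/3 = 1.933 m above the base.
FS_sliding = μW / P_a = 0.52×353.6 / 76.44 = 2.405.

2.41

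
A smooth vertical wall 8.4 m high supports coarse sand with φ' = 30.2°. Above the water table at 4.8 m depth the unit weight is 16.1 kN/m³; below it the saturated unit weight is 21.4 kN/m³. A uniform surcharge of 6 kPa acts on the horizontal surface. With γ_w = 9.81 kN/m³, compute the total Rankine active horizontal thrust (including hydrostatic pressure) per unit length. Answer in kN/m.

258 kN/m

K_a = tan²(45° − φ/2) = 0.3307.
γ' = 21.4 − 9.81 = 11.59 kN/m³. h₂ = H − d_w = 3.6 m.
σ'_h: at surface K_a·q = 1.984; at WT K_a(q+γd_w) = 27.54; at base K_a(q+γd_w+γ'h₂) = 41.33 kPa.
P₁ = ½(1.984+27.54)×4.8 = 70.85; P₂ = ½(27.54+41.33)×3.6 = 124.0; P_w = ½γ_w h₂² = 63.57.
Total = 70.85+124.0+63.57 = 258.4 kN/m.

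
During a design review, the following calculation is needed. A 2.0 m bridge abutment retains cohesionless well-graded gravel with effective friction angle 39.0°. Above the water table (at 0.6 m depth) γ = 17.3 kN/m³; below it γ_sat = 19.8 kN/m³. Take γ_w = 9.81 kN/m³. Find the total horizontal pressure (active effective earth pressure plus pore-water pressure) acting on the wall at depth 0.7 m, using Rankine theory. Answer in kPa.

3.57 kPa

K_a = (1 − sin φ)/(1 + sin φ) = 0.2275.
γ' = 19.8 − 9.81 = 9.990 kN/m³.
Effective vertical stress at 0.7 m: σ'_v = 17.3×0.6 + 9.990×0.100 = 11.38 kPa.
σ'_h = K_a σ'_v = 0.2275 × 11.38 = 2.589 kPa; u = γ_w × 0.100 = 0.9810 kPa.
Total σ_h = 2.589 + 0.9810 = 3.570 kPa.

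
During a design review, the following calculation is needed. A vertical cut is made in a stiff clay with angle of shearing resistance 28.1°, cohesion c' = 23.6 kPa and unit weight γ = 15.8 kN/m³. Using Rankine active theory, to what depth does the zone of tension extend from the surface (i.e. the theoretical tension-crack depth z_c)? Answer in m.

4.98 m

K_a = tan²(45° − 28.1°/2) = 0.3596; √K_a = 0.5997.
The active pressure is zero where K_a γ z = 2c√K_a, so z_c = 2c/(γ√K_a) = 2×23.6/(15.8×0.5997) = 4.982 m.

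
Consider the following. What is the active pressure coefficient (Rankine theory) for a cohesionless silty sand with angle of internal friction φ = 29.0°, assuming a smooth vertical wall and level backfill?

K_a = (1 − sin φ)/(1 + sin φ) = (1 − sin 29.0°)/(1 + sin 29.0°) = 0.3470.

0.347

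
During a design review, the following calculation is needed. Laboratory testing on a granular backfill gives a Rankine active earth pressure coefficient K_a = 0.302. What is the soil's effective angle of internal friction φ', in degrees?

K_a = tan²(45° − φ/2) ⇒ 45° − φ/2 = arctan(√0.302) = 28.79°.
φ = 2(45° − 28.79°) = 32.42°.

32.4°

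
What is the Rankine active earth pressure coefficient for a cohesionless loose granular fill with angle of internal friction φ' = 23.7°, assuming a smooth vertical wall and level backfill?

0.427

K_a = tan²(45° − φ/2) = tan²(33.15°) = 0.4266.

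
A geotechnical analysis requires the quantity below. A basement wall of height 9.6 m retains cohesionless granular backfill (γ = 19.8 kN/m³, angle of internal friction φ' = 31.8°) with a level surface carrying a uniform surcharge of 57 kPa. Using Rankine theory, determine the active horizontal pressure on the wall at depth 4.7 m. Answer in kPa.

K_a = (1 − sin φ)/(1 + sin φ) = 0.3098.
σ_v = γz + q = 19.8 × 4.7 + 57 = 150.1 kPa.
σ_h = K_a σ_v = 0.3098 × 150.1 = 46.49 kPa.

46.5 kPa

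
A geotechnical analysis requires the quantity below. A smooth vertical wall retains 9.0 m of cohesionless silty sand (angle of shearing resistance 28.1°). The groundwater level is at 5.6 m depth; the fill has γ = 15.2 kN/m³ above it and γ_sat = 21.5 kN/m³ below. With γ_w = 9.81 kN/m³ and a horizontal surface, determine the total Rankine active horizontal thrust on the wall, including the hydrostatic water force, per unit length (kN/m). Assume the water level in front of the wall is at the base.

271 kN/m

K_a = tan²(45° − φ/2) = 0.3596.
γ' = 21.5 − 9.81 = 11.69 kN/m³. Depth below WT = 3.4 m.
σ'_h at WT = K_a γ d_w = 30.61 kPa; at base = 30.61 + K_a γ' × 3.4 = 44.90 kPa.
P₁ (0–5.6 m) = ½×30.61×5.6 = 85.71. P₂ (5.6–9.0 m) = ½(30.61+44.90)×3.4 = 128.4.
P_w = ½ γ_w h₂² = 0.5×9.81×3.4² = 56.70. Total = 85.71+128.4+56.70 = 270.8 kN/m.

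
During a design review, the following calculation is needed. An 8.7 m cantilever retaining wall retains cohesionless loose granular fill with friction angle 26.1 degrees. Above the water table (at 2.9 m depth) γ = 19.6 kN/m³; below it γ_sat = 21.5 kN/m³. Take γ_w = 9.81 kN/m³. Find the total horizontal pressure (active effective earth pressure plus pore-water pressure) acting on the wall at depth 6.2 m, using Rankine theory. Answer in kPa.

K_a = (1 − sin φ)/(1 + sin φ) = 0.3889.
γ' = 21.5 − 9.81 = 11.69 kN/m³.
Effective vertical stress at 6.2 m: σ'_v = 19.6×2.9 + 11.69×3.30 = 95.42 kPa.
σ'_h = K_a σ'_v = 0.3889 × 95.42 = 37.11 kPa; u = γ_w × 3.30 = 32.37 kPa.
Total σ_h = 37.11 + 32.37 = 69.49 kPa.

69.5 kPa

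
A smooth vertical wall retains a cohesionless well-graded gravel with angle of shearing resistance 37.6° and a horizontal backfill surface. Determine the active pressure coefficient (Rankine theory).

0.242

K_a = (1 − sin φ)/(1 + sin φ) = (1 − sin 37.6°)/(1 + sin 37.6°) = 0.2421.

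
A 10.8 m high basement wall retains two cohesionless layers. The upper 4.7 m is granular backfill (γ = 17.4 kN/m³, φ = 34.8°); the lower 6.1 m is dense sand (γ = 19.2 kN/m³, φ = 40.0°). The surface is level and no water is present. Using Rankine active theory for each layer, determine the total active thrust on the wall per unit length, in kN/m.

239 kN/m

K_a1 = tan²(45°−34.8°/2) = 0.2733; K_a2 = tan²(45°−40.0°/2) = 0.2174.
Layer 1: σ at base = K_a1 γ₁ h₁ = 22.35 kPa; P₁ = ½×22.35×4.7 = 52.52.
Layer 2: σ_v at top = γ₁h₁ = 81.78; σ_h top = K_a2×81.78 = 17.78; σ_h base = K_a2×(81.78+19.2×6.1) = 43.25.
P₂ = ½(17.78+43.25)×6.1 = 186.1. Total P_a = 52.52+186.1 = 238.7 kN/m.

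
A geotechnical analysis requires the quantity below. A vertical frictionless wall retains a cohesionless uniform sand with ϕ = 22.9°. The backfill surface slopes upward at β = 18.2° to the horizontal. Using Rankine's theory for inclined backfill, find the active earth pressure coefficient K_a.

0.577

K_a = cos β · (cos β − √(cos²β − cos²φ)) / (cos β + √(cos²β − cos²φ)).
cos β = 0.9500, cos φ = 0.9212, √(cos²β − cos²φ) = 0.2321.
K_a = 0.9500 × (0.9500 − 0.2321)/(0.9500 + 0.2321) = 0.5769.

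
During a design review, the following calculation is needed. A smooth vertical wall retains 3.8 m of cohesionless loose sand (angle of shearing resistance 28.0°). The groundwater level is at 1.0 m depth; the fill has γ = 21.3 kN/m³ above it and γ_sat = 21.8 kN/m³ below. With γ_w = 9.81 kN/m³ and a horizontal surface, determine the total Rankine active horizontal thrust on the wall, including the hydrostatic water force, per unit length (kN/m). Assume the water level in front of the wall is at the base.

K_a = tan²(45° − φ/2) = 0.3610.
γ' = 21.8 − 9.81 = 11.99 kN/m³. Depth below WT = 2.8 m.
σ'_h at WT = K_a γ d_w = 7.690 kPa; at base = 7.690 + K_a γ' × 2.8 = 19.81 kPa.
P₁ (0–1.0 m) = ½×7.690×1.0 = 3.845. P₂ (1.0–3.8 m) = ½(7.690+19.81)×2.8 = 38.50.
P_w = ½ γ_w h₂² = 0.5×9.81×2.8² = 38.46. Total = 3.845+38.50+38.46 = 80.80 kN/m.

80.8 kN/m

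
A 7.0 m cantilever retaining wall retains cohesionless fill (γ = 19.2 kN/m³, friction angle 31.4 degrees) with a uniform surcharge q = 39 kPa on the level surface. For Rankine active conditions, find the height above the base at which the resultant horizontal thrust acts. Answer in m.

2.76 m

K_a = 0.3149.
Triangular part P₁ = ½K_aγH² = 148.1 at H/3 = 2.333 m; rectangular part P₂ = K_a q H = 85.97 at H/2 = 3.500 m.
ȳ = (P₁·2.333 + P₂·3.500)/(P₁+P₂) = 2.762 m.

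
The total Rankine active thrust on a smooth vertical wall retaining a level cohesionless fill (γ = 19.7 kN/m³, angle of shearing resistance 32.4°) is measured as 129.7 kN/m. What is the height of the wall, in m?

K_a = 0.3022. P_a = ½ K_a γ H² ⇒ H = √(2P_a/(K_a γ)).
H = √(2×129.7/(0.3022×19.7)) = 6.601 m.

6.60 m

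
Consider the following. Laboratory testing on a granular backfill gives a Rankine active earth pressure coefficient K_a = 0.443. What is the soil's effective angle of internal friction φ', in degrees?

K_a = tan²(45° − φ/2) ⇒ 45° − φ/2 = arctan(√0.443) = 33.65°.
φ = 2(45° − 33.65°) = 22.71°.

22.7°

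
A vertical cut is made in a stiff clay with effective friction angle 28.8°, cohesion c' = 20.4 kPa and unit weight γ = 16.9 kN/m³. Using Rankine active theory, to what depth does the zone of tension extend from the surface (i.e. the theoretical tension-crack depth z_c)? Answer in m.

K_a = tan²(45° − 28.8°/2) = 0.3498; √K_a = 0.5914.
The active pressure is zero where K_a γ z = 2c√K_a, so z_c = 2c/(γ√K_a) = 2×20.4/(16.9×0.5914) = 4.082 m.

4.08 m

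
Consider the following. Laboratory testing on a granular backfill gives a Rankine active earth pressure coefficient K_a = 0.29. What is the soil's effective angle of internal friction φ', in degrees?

K_a = tan²(45° − φ/2) ⇒ 45° − φ/2 = arctan(√0.29) = 28.30°.
φ = 2(45° − 28.30°) = 33.39°.

33.4°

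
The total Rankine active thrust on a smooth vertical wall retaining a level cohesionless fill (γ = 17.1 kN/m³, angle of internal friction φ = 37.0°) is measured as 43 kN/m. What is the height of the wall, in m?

K_a = 0.2486. P_a = ½ K_a γ H² ⇒ H = √(2P_a/(K_a γ)).
H = √(2×43/(0.2486×17.1)) = 4.498 m.

4.50 m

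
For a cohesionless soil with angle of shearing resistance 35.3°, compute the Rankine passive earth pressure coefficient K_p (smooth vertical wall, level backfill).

K_p = (1 + sin φ)/(1 − sin φ) = tan²(45° + 35.3°/2) = 3.738.

3.74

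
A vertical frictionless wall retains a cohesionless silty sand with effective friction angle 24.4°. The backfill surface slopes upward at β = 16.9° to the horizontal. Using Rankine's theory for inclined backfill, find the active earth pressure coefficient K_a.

0.508

K_a = cos β · (cos β − √(cos²β − cos²φ)) / (cos β + √(cos²β − cos²φ)).
cos β = 0.9568, cos φ = 0.9107, √(cos²β − cos²φ) = 0.2935.
K_a = 0.9568 × (0.9568 − 0.2935)/(0.9568 + 0.2935) = 0.5076.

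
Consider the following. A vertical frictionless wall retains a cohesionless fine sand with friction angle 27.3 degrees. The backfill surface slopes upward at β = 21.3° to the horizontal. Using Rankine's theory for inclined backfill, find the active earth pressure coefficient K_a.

0.501

K_a = cos β · (cos β − √(cos²β − cos²φ)) / (cos β + √(cos²β − cos²φ)).
cos β = 0.9317, cos φ = 0.8886, √(cos²β − cos²φ) = 0.2800.
K_a = 0.9317 × (0.9317 − 0.2800)/(0.9317 + 0.2800) = 0.5011.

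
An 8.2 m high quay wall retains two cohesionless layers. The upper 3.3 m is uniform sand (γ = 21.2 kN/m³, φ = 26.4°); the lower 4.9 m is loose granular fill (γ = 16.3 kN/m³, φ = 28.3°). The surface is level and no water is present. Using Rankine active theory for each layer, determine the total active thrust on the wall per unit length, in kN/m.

236 kN/m

K_a1 = tan²(45°−26.4°/2) = 0.3844; K_a2 = tan²(45°−28.3°/2) = 0.3568.
Layer 1: σ at base = K_a1 γ₁ h₁ = 26.89 kPa; P₁ = ½×26.89×3.3 = 44.38.
Layer 2: σ_v at top = γ₁h₁ = 69.96; σ_h top = K_a2×69.96 = 24.96; σ_h base = K_a2×(69.96+16.3×4.9) = 53.45.
P₂ = ½(24.96+53.45)×4.9 = 192.1. Total P_a = 44.38+192.1 = 236.5 kN/m.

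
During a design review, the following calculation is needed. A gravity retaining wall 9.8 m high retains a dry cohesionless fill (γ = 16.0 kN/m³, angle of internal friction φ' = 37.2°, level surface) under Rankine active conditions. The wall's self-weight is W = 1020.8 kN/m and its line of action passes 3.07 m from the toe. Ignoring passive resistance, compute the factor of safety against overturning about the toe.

K_a = tan²(45° − 37.2°/2) = 0.2464.
P_a = ½K_aγH² = 0.5×0.2464×16.0×9.8² = 189.3 kN/m, acting at H/3 = 3.267 m above the base.
Overturning moment M_o = P_a × H/3 = 189.3 × 3.267 = 618.5.
Resisting moment M_r = W × 3.07 = 1020.8 × 3.07 = 3134.
FS_overturning = M_r/M_o = 3134/618.5 = 5.067.

5.07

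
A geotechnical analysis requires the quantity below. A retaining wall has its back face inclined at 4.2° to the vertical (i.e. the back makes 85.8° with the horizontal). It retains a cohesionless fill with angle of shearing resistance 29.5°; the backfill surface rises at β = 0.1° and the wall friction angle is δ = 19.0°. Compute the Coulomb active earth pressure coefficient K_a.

0.335

K_a = sin²(α+φ) / [sin²α · sin(α−δ) · (1 + √{sin(φ+δ)sin(φ−β) / (sin(α−δ)sin(α+β))})²].
With α = 85.8°, φ = 29.5°, δ = 19.0°, β = 0.1°: K_a = 0.3352.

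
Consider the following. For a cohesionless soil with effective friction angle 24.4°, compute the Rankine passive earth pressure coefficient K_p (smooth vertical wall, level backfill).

K_p = (1 + sin φ)/(1 − sin φ) = tan²(45° + 24.4°/2) = 2.408.

2.41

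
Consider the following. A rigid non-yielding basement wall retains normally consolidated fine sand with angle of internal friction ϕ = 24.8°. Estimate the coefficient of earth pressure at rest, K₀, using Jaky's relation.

0.581

K₀ = 1 − sin φ' = 1 − sin 24.8° = 0.5805.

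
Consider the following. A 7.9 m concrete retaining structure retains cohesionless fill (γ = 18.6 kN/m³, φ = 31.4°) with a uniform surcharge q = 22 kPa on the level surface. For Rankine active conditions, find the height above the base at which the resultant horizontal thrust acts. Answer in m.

2.94 m

K_a = 0.3149.
Triangular part P₁ = ½K_aγH² = 182.8 at H/3 = 2.633 m; rectangular part P₂ = K_a q H = 54.73 at H/2 = 3.950 m.
ȳ = (P₁·2.633 + P₂·3.950)/(P₁+P₂) = 2.937 m.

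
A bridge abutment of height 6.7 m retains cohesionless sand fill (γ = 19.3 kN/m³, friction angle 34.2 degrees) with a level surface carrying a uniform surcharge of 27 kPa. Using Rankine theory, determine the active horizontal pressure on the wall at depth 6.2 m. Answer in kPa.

K_a = (1 − sin φ)/(1 + sin φ) = 0.2803.
σ_v = γz + q = 19.3 × 6.2 + 27 = 146.7 kPa.
σ_h = K_a σ_v = 0.2803 × 146.7 = 41.11 kPa.

41.1 kPa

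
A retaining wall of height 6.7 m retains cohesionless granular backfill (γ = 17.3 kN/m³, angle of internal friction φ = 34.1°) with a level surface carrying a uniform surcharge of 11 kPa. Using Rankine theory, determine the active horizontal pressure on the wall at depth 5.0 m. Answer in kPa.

27.4 kPa

K_a = (1 − sin φ)/(1 + sin φ) = 0.2815.
σ_v = γz + q = 17.3 × 5.0 + 11 = 97.50 kPa.
σ_h = K_a σ_v = 0.2815 × 97.50 = 27.45 kPa.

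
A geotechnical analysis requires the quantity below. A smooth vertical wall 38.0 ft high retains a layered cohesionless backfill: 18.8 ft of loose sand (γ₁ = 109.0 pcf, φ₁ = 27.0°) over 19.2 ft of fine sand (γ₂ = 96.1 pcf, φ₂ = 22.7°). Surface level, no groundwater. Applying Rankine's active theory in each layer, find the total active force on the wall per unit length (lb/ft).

K_a1 = tan²(45°−27.0°/2) = 0.3755; K_a2 = tan²(45°−22.7°/2) = 0.4431.
Layer 1: σ at base = K_a1 γ₁ h₁ = 769.5 psf; P₁ = ½×769.5×18.8 = 7234.
Layer 2: σ_v at top = γ₁h₁ = 2049; σ_h top = K_a2×2049 = 908.0; σ_h base = K_a2×(2049+96.1×19.2) = 1726.
P₂ = ½(908.0+1726)×19.2 = 25280. Total P_a = 7234+25280 = 32520 lb/ft.

32500 lb/ft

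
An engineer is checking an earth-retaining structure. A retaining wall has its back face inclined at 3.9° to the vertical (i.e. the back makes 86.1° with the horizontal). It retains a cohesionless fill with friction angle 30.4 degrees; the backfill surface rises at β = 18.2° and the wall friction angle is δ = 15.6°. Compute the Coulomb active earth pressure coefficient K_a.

0.431

K_a = sin²(α+φ) / [sin²α · sin(α−δ) · (1 + √{sin(φ+δ)sin(φ−β) / (sin(α−δ)sin(α+β))})²].
With α = 86.1°, φ = 30.4°, δ = 15.6°, β = 18.2°: K_a = 0.4306.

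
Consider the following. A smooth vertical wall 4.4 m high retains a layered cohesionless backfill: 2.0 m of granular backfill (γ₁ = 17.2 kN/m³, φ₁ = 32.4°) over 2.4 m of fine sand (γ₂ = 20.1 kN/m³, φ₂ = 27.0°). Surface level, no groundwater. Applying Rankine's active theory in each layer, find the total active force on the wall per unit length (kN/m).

63.1 kN/m

K_a1 = tan²(45°−32.4°/2) = 0.3022; K_a2 = tan²(45°−27.0°/2) = 0.3755.
Layer 1: σ at base = K_a1 γ₁ h₁ = 10.40 kPa; P₁ = ½×10.40×2.0 = 10.40.
Layer 2: σ_v at top = γ₁h₁ = 34.40; σ_h top = K_a2×34.40 = 12.92; σ_h base = K_a2×(34.40+20.1×2.4) = 31.03.
P₂ = ½(12.92+31.03)×2.4 = 52.74. Total P_a = 10.40+52.74 = 63.14 kN/m.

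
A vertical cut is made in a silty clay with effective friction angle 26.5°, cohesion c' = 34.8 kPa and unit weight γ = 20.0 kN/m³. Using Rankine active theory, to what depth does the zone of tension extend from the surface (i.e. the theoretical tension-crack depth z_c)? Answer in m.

5.62 m

K_a = tan²(45° − 26.5°/2) = 0.3829; √K_a = 0.6188.
The active pressure is zero where K_a γ z = 2c√K_a, so z_c = 2c/(γ√K_a) = 2×34.8/(20.0×0.6188) = 5.624 m.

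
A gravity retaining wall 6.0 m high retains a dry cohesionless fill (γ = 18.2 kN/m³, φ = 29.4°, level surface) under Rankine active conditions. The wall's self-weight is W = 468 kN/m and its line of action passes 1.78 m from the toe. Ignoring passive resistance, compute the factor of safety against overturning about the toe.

3.72

K_a = tan²(45° − 29.4°/2) = 0.3415.
P_a = ½K_aγH² = 0.5×0.3415×18.2×6.0² = 111.9 kN/m, acting at H/3 = 2.000 m above the base.
Overturning moment M_o = P_a × H/3 = 111.9 × 2.000 = 223.7.
Resisting moment M_r = W × 1.78 = 468 × 1.78 = 833.0.
FS_overturning = M_r/M_o = 833.0/223.7 = 3.723.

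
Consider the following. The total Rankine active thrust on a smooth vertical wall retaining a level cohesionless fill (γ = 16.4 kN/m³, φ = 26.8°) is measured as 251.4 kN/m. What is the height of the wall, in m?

K_a = 0.3785. P_a = ½ K_a γ H² ⇒ H = √(2P_a/(K_a γ)).
H = √(2×251.4/(0.3785×16.4)) = 9.000 m.

9.00 m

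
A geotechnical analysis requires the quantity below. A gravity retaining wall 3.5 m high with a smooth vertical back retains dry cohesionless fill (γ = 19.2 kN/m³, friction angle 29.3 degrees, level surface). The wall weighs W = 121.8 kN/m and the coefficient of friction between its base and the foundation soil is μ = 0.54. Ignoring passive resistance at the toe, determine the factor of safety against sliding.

1.63

K_a = tan²(45° − 29.3°/2) = 0.3428.
P_a = ½K_aγH² = 0.5×0.3428×19.2×3.5² = 40.32 kN/m, acting at H/3 = 1.167 m above the base.
FS_sliding = μW / P_a = 0.54×121.8 / 40.32 = 1.631.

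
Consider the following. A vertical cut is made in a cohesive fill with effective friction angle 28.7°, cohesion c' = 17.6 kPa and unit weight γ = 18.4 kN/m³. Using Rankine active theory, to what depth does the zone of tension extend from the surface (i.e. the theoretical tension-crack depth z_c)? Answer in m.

K_a = tan²(45° − 28.7°/2) = 0.3511; √K_a = 0.5926.
The active pressure is zero where K_a γ z = 2c√K_a, so z_c = 2c/(γ√K_a) = 2×17.6/(18.4×0.5926) = 3.228 m.

3.23 m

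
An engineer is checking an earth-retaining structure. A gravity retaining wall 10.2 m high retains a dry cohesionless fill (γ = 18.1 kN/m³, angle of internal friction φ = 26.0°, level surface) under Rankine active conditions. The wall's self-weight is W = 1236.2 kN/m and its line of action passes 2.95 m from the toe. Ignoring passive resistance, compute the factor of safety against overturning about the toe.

K_a = tan²(45° − 26.0°/2) = 0.3905.
P_a = ½K_aγH² = 0.5×0.3905×18.1×10.2² = 367.6 kN/m, acting at H/3 = 3.400 m above the base.
Overturning moment M_o = P_a × H/3 = 367.6 × 3.400 = 1250.
Resisting moment M_r = W × 2.95 = 1236.2 × 2.95 = 3647.
FS_overturning = M_r/M_o = 3647/1250 = 2.917.

2.92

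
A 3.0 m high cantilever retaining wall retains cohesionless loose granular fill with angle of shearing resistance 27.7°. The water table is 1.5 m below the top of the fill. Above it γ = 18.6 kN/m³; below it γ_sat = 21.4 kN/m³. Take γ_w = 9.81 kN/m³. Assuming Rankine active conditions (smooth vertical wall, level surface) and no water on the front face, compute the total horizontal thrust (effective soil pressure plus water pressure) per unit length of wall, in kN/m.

38.7 kN/m

K_a = tan²(45° − φ/2) = 0.3653.
γ' = 21.4 − 9.81 = 11.59 kN/m³. Depth below WT = 1.5 m.
σ'_h at WT = K_a γ d_w = 10.19 kPa; at base = 10.19 + K_a γ' × 1.5 = 16.54 kPa.
P₁ (0–1.5 m) = ½×10.19×1.5 = 7.645. P₂ (1.5–3.0 m) = ½(10.19+16.54)×1.5 = 20.05.
P_w = ½ γ_w h₂² = 0.5×9.81×1.5² = 11.04. Total = 7.645+20.05+11.04 = 38.73 kN/m.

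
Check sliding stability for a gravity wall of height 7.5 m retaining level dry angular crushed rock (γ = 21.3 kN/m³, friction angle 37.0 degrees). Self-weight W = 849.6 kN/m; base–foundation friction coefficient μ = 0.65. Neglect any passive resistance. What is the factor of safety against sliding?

3.71

K_a = tan²(45° − 37.0°/2) = 0.2486.
P_a = ½K_aγH² = 0.5×0.2486×21.3×7.5² = 148.9 kN/m, acting at H/3 = 2.500 m above the base.
FS_sliding = μW / P_a = 0.65×849.6 / 148.9 = 3.708.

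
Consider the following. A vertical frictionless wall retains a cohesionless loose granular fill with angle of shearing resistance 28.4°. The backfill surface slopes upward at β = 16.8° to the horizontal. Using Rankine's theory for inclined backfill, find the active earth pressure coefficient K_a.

K_a = cos β · (cos β − √(cos²β − cos²φ)) / (cos β + √(cos²β − cos²φ)).
cos β = 0.9573, cos φ = 0.8796, √(cos²β − cos²φ) = 0.3777.
K_a = 0.9573 × (0.9573 − 0.3777)/(0.9573 + 0.3777) = 0.4156.

0.416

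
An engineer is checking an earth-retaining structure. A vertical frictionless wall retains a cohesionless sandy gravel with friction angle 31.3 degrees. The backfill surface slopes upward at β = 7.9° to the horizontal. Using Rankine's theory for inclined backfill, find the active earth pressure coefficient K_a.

0.325

K_a = cos β · (cos β − √(cos²β − cos²φ)) / (cos β + √(cos²β − cos²φ)).
cos β = 0.9905, cos φ = 0.8545, √(cos²β − cos²φ) = 0.5010.
K_a = 0.9905 × (0.9905 − 0.5010)/(0.9905 + 0.5010) = 0.3251.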